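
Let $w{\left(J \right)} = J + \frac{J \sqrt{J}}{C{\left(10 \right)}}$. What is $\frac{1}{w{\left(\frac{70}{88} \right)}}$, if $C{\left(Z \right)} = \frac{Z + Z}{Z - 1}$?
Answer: $\frac{30976}{20671} - \frac{3168 \sqrt{385}}{103355} \approx 0.8971$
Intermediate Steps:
$C{\left(Z \right)} = \frac{2 Z}{-1 + Z}$
$w{\left(J \right)} = J + \frac{9 J^{\frac{3}{2}}}{20}$ ($w{\left(J \right)} = J + \frac{J \sqrt{J}}{2 \cdot 10 \frac{1}{-1 + 10}} = J + \frac{J^{\frac{3}{2}}}{2 \cdot 10 \cdot \frac{1}{9}} = J + \frac{J^{\frac{3}{2}}}{\frac{20}{9}} = J + J^{\frac{3}{2}} \cdot \frac{9}{20} = J + \frac{9 J^{\frac{3}{2}}}{20}$)
$\frac{1}{w{\left(\frac{70}{88} \right)}} = \frac{1}{\frac{70}{88} + \frac{9 \left(\frac{70}{88}\right)^{\frac{3}{2}}}{20}} = \frac{1}{70 \cdot \frac{1}{88} + \frac{9 \left(70 \cdot \frac{1}{88}\right)^{\frac{3}{2}}}{20}} = \frac{1}{\frac{35}{44} + \frac{9 \left(\frac{35}{44}\right)^{\frac{3}{2}}}{20}} = \frac{1}{\frac{35}{44} + \frac{9 \frac{35 \sqrt{385}}{968}}{20}} = \frac{1}{\frac{35}{44} + \frac{63 \sqrt{385}}{3872}}$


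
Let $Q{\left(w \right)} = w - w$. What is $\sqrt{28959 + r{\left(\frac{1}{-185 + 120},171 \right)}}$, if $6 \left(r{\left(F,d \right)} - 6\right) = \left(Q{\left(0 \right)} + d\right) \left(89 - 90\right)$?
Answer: $\frac{\sqrt{115746}}{2} \approx 170.11$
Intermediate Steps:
$Q{\left(w \right)} = 0$
$r{\left(F,d \right)} = 6 - \frac{d}{6}$ ($r{\left(F,d \right)} = 6 + \frac{\left(0 + d\right) \left(89 - 90\right)}{6} = 6 + \frac{d \left(-1\right)}{6} = 6 + \frac{\left(-1\right) d}{6} = 6 - \frac{d}{6}$)
$\sqrt{28959 + r{\left(\frac{1}{-185 + 120},171 \right)}} = \sqrt{28959 + \left(6 - \frac{57}{2}\right)} = \sqrt{28959 - \frac{45}{2}} = \sqrt{\frac{57873}{2}} = \frac{\sqrt{115746}}{2}$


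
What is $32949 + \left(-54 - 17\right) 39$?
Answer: $30180$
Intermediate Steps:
$32949 + \left(-54 - 17\right) 39 = 32949 - 2769 = 30180$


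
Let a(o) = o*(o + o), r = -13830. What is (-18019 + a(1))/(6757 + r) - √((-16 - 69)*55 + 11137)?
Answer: 18017/7073 - 3*√718 ≈ -77.839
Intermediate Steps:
a(o) = 2*o² (a(o) = o*(2*o) = 2*o²)
(-18019 + a(1))/(6757 + r) - √((-16 - 69)*55 + 11137) = (-18019 + 2*1²)/(6757 - 13830) - √((-16 - 69)*55 + 11137) = (-18019 + 2*1)/(-7073) - √(-85*55 + 11137) = (-18019 + 2)*(-1/7073) - √(-4675 + 11137) = -18017*(-1/7073) - √6462 = 18017/7073 - 3*√718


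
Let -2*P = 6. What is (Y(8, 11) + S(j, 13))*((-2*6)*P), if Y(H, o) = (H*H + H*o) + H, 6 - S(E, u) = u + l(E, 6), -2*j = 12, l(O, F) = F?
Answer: 5292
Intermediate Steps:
P = -3 (P = -½*6 = -3)
j = -6 (j = -½*12 = -6)
S(E, u) = -u (S(E, u) = 6 - (u + 6) = 6 - (6 + u) = 6 + (-6 - u) = -u)
Y(H, o) = H + H² + H*o (Y(H, o) = (H² + H*o) + H = H + H² + H*o)
(Y(8, 11) + S(j, 13))*((-2*6)*P) = (8*(1 + 8 + 11) - 1*13)*(-2*6*(-3)) = (8*20 - 13)*(-12*(-3)) = (160 - 13)*36 = 147*36 = 5292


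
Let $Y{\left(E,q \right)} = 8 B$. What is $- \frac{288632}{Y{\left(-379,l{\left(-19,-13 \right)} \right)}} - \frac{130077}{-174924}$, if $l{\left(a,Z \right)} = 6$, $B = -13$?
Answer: $\frac{701419333}{252668} \approx 2776.1$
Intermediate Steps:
$Y{\left(E,q \right)} = -104$ ($Y{\left(E,q \right)} = 8 \left(-13\right) = -104$)
$- \frac{288632}{Y{\left(-379,l{\left(-19,-13 \right)} \right)}} - \frac{130077}{-174924} = - \frac{288632}{-104} - \frac{130077}{-174924} = \left(-288632\right) \left(- \frac{1}{104}\right) - - \frac{14453}{19436} = \frac{36079}{13} + \frac{14453}{19436} = \frac{701419333}{252668}$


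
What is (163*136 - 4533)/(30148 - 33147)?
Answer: -17635/2999 ≈ -5.8803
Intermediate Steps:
(163*136 - 4533)/(30148 - 33147) = (22168 - 4533)/(-2999) = 17635*(-1/2999) = -17635/2999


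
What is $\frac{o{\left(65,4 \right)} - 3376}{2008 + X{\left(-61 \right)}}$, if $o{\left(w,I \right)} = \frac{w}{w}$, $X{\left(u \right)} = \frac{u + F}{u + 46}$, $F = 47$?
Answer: $- \frac{50625}{30134} \approx -1.68$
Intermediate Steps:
$X{\left(u \right)} = \frac{47 + u}{46 + u}$ ($X{\left(u \right)} = \frac{u + 47}{u + 46} = \frac{47 + u}{46 + u}$)
$o{\left(w,I \right)} = 1$
$\frac{o{\left(65,4 \right)} - 3376}{2008 + X{\left(-61 \right)}} = \frac{1 - 3376}{2008 + \frac{47 - 61}{46 - 61}} = - \frac{3375}{2008 + \frac{1}{-15} \left(-14\right)} = - \frac{3375}{2008 - - \frac{14}{15}} = - \frac{3375}{2008 + \frac{14}{15}} = - \frac{3375}{\frac{30134}{15}} = \left(-3375\right) \frac{15}{30134} = - \frac{50625}{30134}$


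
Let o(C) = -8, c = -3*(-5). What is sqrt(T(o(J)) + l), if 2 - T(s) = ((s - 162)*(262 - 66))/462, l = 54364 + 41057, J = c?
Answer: sqrt(103994187)/33 ≈ 309.02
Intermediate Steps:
c = 15
J = 15
l = 95421
T(s) = 778/11 - 14*s/33 (T(s) = 2 - (s - 162)*(262 - 66)/462 = 2 - (-162 + s)*196/462 = 2 - (-31752 + 196*s)/462 = 2 - (-756/11 + 14*s/33) = 2 + (756/11 - 14*s/33) = 778/11 - 14*s/33)
sqrt(T(o(J)) + l) = sqrt((778/11 - 14/33*(-8)) + 95421) = sqrt((778/11 + 112/33) + 95421) = sqrt(2446/33 + 95421) = sqrt(3151339/33) = sqrt(103994187)/33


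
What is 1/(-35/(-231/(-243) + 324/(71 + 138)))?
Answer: -42337/592515 ≈ -0.071453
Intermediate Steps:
1/(-35/(-231/(-243) + 324/(71 + 138))) = 1/(-35/(-231*(-1/243) + 324/209)) = 1/(-35/(77/81 + 324*(1/209))) = 1/(-35/(77/81 + 324/209)) = 1/(-35/42337/16929) = 1/(-35*16929/42337) = 1/(-592515/42337) = -42337/592515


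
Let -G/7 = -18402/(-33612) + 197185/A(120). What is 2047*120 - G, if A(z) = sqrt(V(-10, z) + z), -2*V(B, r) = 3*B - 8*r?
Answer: 1376096749/5602 + 276059*sqrt(615)/123 ≈ 3.0130e+5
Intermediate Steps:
V(B, r) = 4*r - 3*B/2 (V(B, r) = -(3*B - 8*r)/2 = -(-8*r + 3*B)/2 = 4*r - 3*B/2)
A(z) = sqrt(15 + 5*z) (A(z) = sqrt((4*z - 3/2*(-10)) + z) = sqrt((4*z + 15) + z) = sqrt((15 + 4*z) + z) = sqrt(15 + 5*z))
G = -21469/5602 - 276059*sqrt(615)/123 (G = -7*(-18402/(-33612) + 197185/(sqrt(15 + 5*120))) = -7*(-18402*(-1/33612) + 197185/(sqrt(15 + 600))) = -7*(3067/5602 + 197185/(sqrt(615))) = -7*(3067/5602 + 197185*(sqrt(615)/615)) = -7*(3067/5602 + 39437*sqrt(615)/123) = -21469/5602 - 276059*sqrt(615)/123 ≈ -55663.)
2047*120 - G = 2047*120 - (-21469/5602 - 276059*sqrt(615)/123) = 245640 + (21469/5602 + 276059*sqrt(615)/123) = 1376096749/5602 + 276059*sqrt(615)/123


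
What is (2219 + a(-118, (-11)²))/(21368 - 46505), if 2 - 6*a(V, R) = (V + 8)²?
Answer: -32/3969 ≈ -0.0080625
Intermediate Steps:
a(V, R) = ⅓ - (8 + V)²/6 (a(V, R) = ⅓ - (V + 8)²/6 = ⅓ - (8 + V)²/6)
(2219 + a(-118, (-11)²))/(21368 - 46505) = (2219 + (⅓ - (8 - 118)²/6))/(21368 - 46505) = (2219 + (⅓ - ⅙*(-110)²))/(-25137) = (2219 + (⅓ - ⅙*12100))*(-1/25137) = (2219 + (⅓ - 6050/3))*(-1/25137) = (2219 - 6049/3)*(-1/25137) = (608/3)*(-1/25137) = -32/3969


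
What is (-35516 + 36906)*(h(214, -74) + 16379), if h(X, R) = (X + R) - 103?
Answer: 22818240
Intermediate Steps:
h(X, R) = -103 + R + X (h(X, R) = (R + X) - 103 = -103 + R + X)
(-35516 + 36906)*(h(214, -74) + 16379) = (-35516 + 36906)*((-103 - 74 + 214) + 16379) = 1390*(37 + 16379) = 1390*16416 = 22818240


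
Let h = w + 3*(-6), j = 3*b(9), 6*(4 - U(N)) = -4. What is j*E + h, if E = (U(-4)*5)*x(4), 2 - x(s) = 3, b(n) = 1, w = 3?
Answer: -85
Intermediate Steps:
U(N) = 14/3 (U(N) = 4 - ⅙*(-4) = 4 + ⅔ = 14/3)
x(s) = -1 (x(s) = 2 - 1*3 = 2 - 3 = -1)
j = 3 (j = 3*1 = 3)
E = -70/3 (E = ((14/3)*5)*(-1) = (70/3)*(-1) = -70/3 ≈ -23.333)
h = -15 (h = 3 + 3*(-6) = 3 - 18 = -15)
j*E + h = 3*(-70/3) - 15 = -70 - 15 = -85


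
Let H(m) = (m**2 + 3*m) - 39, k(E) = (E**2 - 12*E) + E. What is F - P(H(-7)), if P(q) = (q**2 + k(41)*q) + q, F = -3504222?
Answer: -3490802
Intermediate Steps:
k(E) = E**2 - 11*E
H(m) = -39 + m**2 + 3*m
P(q) = q**2 + 1231*q (P(q) = (q**2 + (41*(-11 + 41))*q) + q = (q**2 + (41*30)*q) + q = (q**2 + 1230*q) + q = q**2 + 1231*q)
F - P(H(-7)) = -3504222 - (-39 + (-7)**2 + 3*(-7))*(1231 + (-39 + (-7)**2 + 3*(-7))) = -3504222 - (-39 + 49 - 21)*(1231 + (-39 + 49 - 21)) = -3504222 - (-11)*(1231 - 11) = -3504222 - (-11)*1220 = -3504222 - 1*(-13420) = -3504222 + 13420 = -3490802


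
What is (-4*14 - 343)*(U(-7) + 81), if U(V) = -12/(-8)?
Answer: -65835/2 ≈ -32918.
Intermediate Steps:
U(V) = 3/2 (U(V) = -12*(-⅛) = 3/2)
(-4*14 - 343)*(U(-7) + 81) = (-4*14 - 343)*(3/2 + 81) = (-56 - 343)*(165/2) = -399*165/2 = -65835/2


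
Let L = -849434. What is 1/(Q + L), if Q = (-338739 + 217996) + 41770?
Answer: -1/928407 ≈ -1.0771e-6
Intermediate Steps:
Q = -78973 (Q = -120743 + 41770 = -78973)
1/(Q + L) = 1/(-78973 - 849434) = 1/(-928407) = -1/928407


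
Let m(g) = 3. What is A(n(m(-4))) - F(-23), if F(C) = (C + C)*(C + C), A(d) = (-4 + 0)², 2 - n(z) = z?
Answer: -2100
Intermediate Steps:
n(z) = 2 - z
A(d) = 16 (A(d) = (-4)² = 16)
F(C) = 4*C² (F(C) = (2*C)*(2*C) = 4*C²)
A(n(m(-4))) - F(-23) = 16 - 4*(-23)² = 16 - 4*529 = 16 - 1*2116 = 16 - 2116 = -2100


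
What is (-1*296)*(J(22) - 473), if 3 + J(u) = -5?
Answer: 142376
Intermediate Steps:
J(u) = -8 (J(u) = -3 - 5 = -8)
(-1*296)*(J(22) - 473) = (-1*296)*(-8 - 473) = -296*(-481) = 142376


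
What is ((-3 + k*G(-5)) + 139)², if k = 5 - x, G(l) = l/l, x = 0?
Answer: 19881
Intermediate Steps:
G(l) = 1
k = 5 (k = 5 - 1*0 = 5 + 0 = 5)
((-3 + k*G(-5)) + 139)² = ((-3 + 5*1) + 139)² = ((-3 + 5) + 139)² = (2 + 139)² = 141² = 19881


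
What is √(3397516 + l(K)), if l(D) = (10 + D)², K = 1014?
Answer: 2*√1111523 ≈ 2108.6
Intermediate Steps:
√(3397516 + l(K)) = √(3397516 + (10 + 1014)²) = √(3397516 + 1024²) = √(3397516 + 1048576) = √4446092 = 2*√1111523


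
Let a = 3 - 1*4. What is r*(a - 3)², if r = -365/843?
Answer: -5840/843 ≈ -6.9276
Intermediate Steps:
r = -365/843 (r = -365*1/843 = -365/843 ≈ -0.43298)
a = -1 (a = 3 - 4 = -1)
r*(a - 3)² = -365*(-1 - 3)²/843 = -365/843*(-4)² = -365/843*16 = -5840/843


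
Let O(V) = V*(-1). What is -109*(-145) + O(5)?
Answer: 15800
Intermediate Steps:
O(V) = -V
-109*(-145) + O(5) = -109*(-145) - 1*5 = 15805 - 5 = 15800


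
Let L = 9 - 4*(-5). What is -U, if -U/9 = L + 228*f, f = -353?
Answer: -724095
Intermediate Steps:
L = 29 (L = 9 + 20 = 29)
U = 724095 (U = -9*(29 + 228*(-353)) = -9*(29 - 80484) = -9*(-80455) = 724095)
-U = -1*724095 = -724095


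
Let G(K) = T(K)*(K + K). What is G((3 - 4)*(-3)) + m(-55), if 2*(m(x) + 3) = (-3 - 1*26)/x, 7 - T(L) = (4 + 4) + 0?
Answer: -961/110 ≈ -8.7364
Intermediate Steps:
T(L) = -1 (T(L) = 7 - ((4 + 4) + 0) = 7 - (8 + 0) = 7 - 1*8 = 7 - 8 = -1)
G(K) = -2*K (G(K) = -(K + K) = -2*K)
m(x) = -3 - 29/(2*x) (m(x) = -3 + ((-3 - 1*26)/x)/2 = -3 + ((-3 - 26)/x)/2 = -3 + (-29/x)/2 = -3 - 29/(2*x))
G((3 - 4)*(-3)) + m(-55) = -2*(3 - 4)*(-3) + (-3 - 29/2/(-55)) = -(-2)*(-3) + (-3 - 29/2*(-1/55)) = -2*3 + (-3 + 29/110) = -6 - 301/110 = -961/110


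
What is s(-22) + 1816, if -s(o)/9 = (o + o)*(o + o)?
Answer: -15608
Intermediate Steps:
s(o) = -36*o**2 (s(o) = -9*(o + o)*(o + o) = -9*2*o*2*o = -36*o**2)
s(-22) + 1816 = -36*(-22)**2 + 1816 = -36*484 + 1816 = -17424 + 1816 = -15608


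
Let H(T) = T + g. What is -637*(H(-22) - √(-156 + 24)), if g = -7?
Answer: 18473 + 1274*I*√33 ≈ 18473.0 + 7318.6*I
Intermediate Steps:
H(T) = -7 + T (H(T) = T - 7 = -7 + T)
-637*(H(-22) - √(-156 + 24)) = -637*((-7 - 22) - √(-156 + 24)) = -637*(-29 - √(-132)) = -637*(-29 - 2*I*√33) = 18473 + 1274*I*√33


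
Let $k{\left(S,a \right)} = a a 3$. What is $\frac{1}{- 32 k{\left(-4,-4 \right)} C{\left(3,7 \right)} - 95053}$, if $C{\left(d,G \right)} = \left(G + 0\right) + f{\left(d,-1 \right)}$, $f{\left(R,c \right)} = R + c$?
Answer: $- \frac{1}{108877} \approx -9.1847 \cdot 10^{-6}$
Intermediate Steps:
$C{\left(d,G \right)} = -1 + G + d$ ($C{\left(d,G \right)} = \left(G + 0\right) + \left(d - 1\right) = G + \left(-1 + d\right) = -1 + G + d$)
$k{\left(S,a \right)} = 3 a^{2}$ ($k{\left(S,a \right)} = a^{2} \cdot 3 = 3 a^{2}$)
$\frac{1}{- 32 k{\left(-4,-4 \right)} C{\left(3,7 \right)} - 95053} = \frac{1}{- 32 \cdot 3 \left(-4\right)^{2} \left(-1 + 7 + 3\right) - 95053} = \frac{1}{- 32 \cdot 3 \cdot 16 \cdot 9 - 95053} = \frac{1}{\left(-32\right) 48 \cdot 9 - 95053} = \frac{1}{\left(-1536\right) 9 - 95053} = \frac{1}{-13824 - 95053} = \frac{1}{-108877} = - \frac{1}{108877}$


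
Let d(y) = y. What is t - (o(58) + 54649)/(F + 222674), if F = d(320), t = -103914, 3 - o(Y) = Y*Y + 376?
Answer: -11586124714/111497 ≈ -1.0391e+5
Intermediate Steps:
o(Y) = -373 - Y² (o(Y) = 3 - (Y*Y + 376) = 3 - (Y² + 376) = 3 - (376 + Y²) = 3 + (-376 - Y²) = -373 - Y²)
F = 320
t - (o(58) + 54649)/(F + 222674) = -103914 - ((-373 - 1*58²) + 54649)/(320 + 222674) = -103914 - ((-373 - 1*3364) + 54649)/222994 = -103914 - ((-373 - 3364) + 54649)/222994 = -103914 - (-3737 + 54649)/222994 = -103914 - 50912/222994 = -103914 - 1*25456/111497 = -103914 - 25456/111497 = -11586124714/111497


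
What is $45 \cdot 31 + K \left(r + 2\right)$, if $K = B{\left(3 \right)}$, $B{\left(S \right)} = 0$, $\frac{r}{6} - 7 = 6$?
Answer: $1395$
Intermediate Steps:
$r = 78$ ($r = 42 + 6 \cdot 6 = 42 + 36 = 78$)
$K = 0$
$45 \cdot 31 + K \left(r + 2\right) = 45 \cdot 31 + 0 \left(78 + 2\right) = 1395 + 0 \cdot 80 = 1395 + 0 = 1395$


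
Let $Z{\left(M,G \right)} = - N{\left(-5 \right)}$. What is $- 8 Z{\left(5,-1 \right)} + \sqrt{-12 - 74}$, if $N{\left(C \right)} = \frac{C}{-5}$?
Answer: $8 + i \sqrt{86} \approx 8.0 + 9.2736 i$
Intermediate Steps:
$N{\left(C \right)} = - \frac{C}{5}$ ($N{\left(C \right)} = C \left(- \frac{1}{5}\right) = - \frac{C}{5}$)
$Z{\left(M,G \right)} = -1$ ($Z{\left(M,G \right)} = - \frac{\left(-1\right) \left(-5\right)}{5} = \left(-1\right) 1 = -1$)
$- 8 Z{\left(5,-1 \right)} + \sqrt{-12 - 74} = \left(-8\right) \left(-1\right) + \sqrt{-12 - 74} = 8 + \sqrt{-86} = 8 + i \sqrt{86}$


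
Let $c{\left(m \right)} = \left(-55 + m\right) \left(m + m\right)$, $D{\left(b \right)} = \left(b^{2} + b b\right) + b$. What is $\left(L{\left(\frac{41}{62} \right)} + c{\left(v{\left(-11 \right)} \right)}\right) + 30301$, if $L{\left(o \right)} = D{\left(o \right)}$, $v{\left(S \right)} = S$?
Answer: $\frac{30516109}{961} \approx 31755.0$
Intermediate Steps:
$D{\left(b \right)} = b + 2 b^{2}$ ($D{\left(b \right)} = \left(b^{2} + b^{2}\right) + b = 2 b^{2} + b = b + 2 b^{2}$)
$c{\left(m \right)} = 2 m \left(-55 + m\right)$ ($c{\left(m \right)} = \left(-55 + m\right) 2 m = 2 m \left(-55 + m\right)$)
$L{\left(o \right)} = o \left(1 + 2 o\right)$
$\left(L{\left(\frac{41}{62} \right)} + c{\left(v{\left(-11 \right)} \right)}\right) + 30301 = \left(\frac{41}{62} \left(1 + 2 \cdot \frac{41}{62}\right) + 2 \left(-11\right) \left(-55 - 11\right)\right) + 30301 = \left(41 \cdot \frac{1}{62} \left(1 + 2 \cdot 41 \cdot \frac{1}{62}\right) + 2 \left(-11\right) \left(-66\right)\right) + 30301 = \left(\frac{41 \left(1 + 2 \cdot \frac{41}{62}\right)}{62} + 1452\right) + 30301 = \left(\frac{41 \left(1 + \frac{41}{31}\right)}{62} + 1452\right) + 30301 = \left(\frac{41}{62} \cdot \frac{72}{31} + 1452\right) + 30301 = \left(\frac{1476}{961} + 1452\right) + 30301 = \frac{1396848}{961} + 30301 = \frac{30516109}{961}$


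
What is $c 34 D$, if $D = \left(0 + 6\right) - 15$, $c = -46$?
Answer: $14076$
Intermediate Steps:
$D = -9$ ($D = 6 - 15 = -9$)
$c 34 D = \left(-46\right) 34 \left(-9\right) = \left(-1564\right) \left(-9\right) = 14076$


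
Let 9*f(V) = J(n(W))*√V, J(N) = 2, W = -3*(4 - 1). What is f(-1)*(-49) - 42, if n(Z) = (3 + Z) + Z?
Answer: -42 - 98*I/9 ≈ -42.0 - 10.889*I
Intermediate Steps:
W = -9 (W = -3*3 = -9)
n(Z) = 3 + 2*Z
f(V) = 2*√V/9 (f(V) = (2*√V)/9 = 2*√V/9)
f(-1)*(-49) - 42 = (2*√(-1)/9)*(-49) - 42 = (2*I/9)*(-49) - 42 = -98*I/9 - 42 = -42 - 98*I/9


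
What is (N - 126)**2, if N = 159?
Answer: 1089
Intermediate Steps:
(N - 126)**2 = (159 - 126)**2 = 33**2 = 1089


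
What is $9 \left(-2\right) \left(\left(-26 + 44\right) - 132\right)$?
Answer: $2052$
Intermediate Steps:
$9 \left(-2\right) \left(\left(-26 + 44\right) - 132\right) = - 18 \left(18 - 132\right) = \left(-18\right) \left(-114\right) = 2052$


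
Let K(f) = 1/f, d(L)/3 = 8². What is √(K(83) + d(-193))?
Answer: √1322771/83 ≈ 13.857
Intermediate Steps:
d(L) = 192 (d(L) = 3*8² = 3*64 = 192)
√(K(83) + d(-193)) = √(1/83 + 192) = √(15937/83) = √1322771/83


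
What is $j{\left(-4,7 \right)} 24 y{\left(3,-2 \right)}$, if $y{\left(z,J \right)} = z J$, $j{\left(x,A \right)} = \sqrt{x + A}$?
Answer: $- 144 \sqrt{3} \approx -249.42$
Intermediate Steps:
$j{\left(x,A \right)} = \sqrt{A + x}$
$y{\left(z,J \right)} = J z$
$j{\left(-4,7 \right)} 24 y{\left(3,-2 \right)} = \sqrt{7 - 4} \cdot 24 \left(\left(-2\right) 3\right) = \sqrt{3} \cdot 24 \left(-6\right) = 24 \sqrt{3} \left(-6\right) = - 144 \sqrt{3}$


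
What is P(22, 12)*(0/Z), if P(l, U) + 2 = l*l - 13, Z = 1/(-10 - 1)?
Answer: 0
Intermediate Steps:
Z = -1/11 (Z = 1/(-11) = -1/11 ≈ -0.090909)
P(l, U) = -15 + l² (P(l, U) = -2 + (l*l - 13) = -2 + (l² - 13) = -2 + (-13 + l²) = -15 + l²)
P(22, 12)*(0/Z) = (-15 + 22²)*(0/(-1/11)) = (-15 + 484)*(0*(-11)) = 469*0 = 0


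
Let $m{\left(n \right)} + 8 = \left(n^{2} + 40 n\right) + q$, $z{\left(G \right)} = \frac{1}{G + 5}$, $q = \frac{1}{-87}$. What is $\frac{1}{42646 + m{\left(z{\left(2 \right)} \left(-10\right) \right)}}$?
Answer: $\frac{4263}{181530845} \approx 2.3484 \cdot 10^{-5}$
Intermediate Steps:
$q = - \frac{1}{87} \approx -0.011494$
$z{\left(G \right)} = \frac{1}{5 + G}$
$m{\left(n \right)} = - \frac{697}{87} + n^{2} + 40 n$ ($m{\left(n \right)} = -8 - \left(\frac{1}{87} - n^{2} - 40 n\right) = -8 + \left(- \frac{1}{87} + n^{2} + 40 n\right) = - \frac{697}{87} + n^{2} + 40 n$)
$\frac{1}{42646 + m{\left(z{\left(2 \right)} \left(-10\right) \right)}} = \frac{1}{42646 + \left(- \frac{697}{87} + \left(\frac{1}{5 + 2} \left(-10\right)\right)^{2} + 40 \frac{1}{5 + 2} \left(-10\right)\right)} = \frac{1}{42646 + \left(- \frac{697}{87} + \left(\frac{1}{7} \left(-10\right)\right)^{2} + 40 \cdot \frac{1}{7} \left(-10\right)\right)} = \frac{1}{42646 + \left(- \frac{697}{87} + \left(- \frac{10}{7}\right)^{2} + 40 \left(- \frac{10}{7}\right)\right)} = \frac{1}{42646 - \frac{269053}{4263}} = \frac{1}{\frac{181530845}{4263}} = \frac{4263}{181530845}$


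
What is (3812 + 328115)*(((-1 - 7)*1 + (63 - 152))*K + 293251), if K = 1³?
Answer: 97305727758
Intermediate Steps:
K = 1
(3812 + 328115)*(((-1 - 7)*1 + (63 - 152))*K + 293251) = (3812 + 328115)*(((-1 - 7)*1 + (63 - 152))*1 + 293251) = 331927*((-8*1 - 89)*1 + 293251) = 331927*((-8 - 89)*1 + 293251) = 331927*(-97*1 + 293251) = 331927*(-97 + 293251) = 331927*293154 = 97305727758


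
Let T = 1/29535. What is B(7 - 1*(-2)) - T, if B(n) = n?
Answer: 265814/29535 ≈ 9.0000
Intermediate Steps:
T = 1/29535 ≈ 3.3858e-5
B(7 - 1*(-2)) - T = (7 - 1*(-2)) - 1*1/29535 = (7 + 2) - 1/29535 = 9 - 1/29535 = 265814/29535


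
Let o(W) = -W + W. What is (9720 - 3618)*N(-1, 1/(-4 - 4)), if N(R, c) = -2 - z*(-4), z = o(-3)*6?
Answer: -12204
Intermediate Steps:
o(W) = 0
z = 0 (z = 0*6 = 0)
N(R, c) = -2 (N(R, c) = -2 - 1*0*(-4) = -2 + 0*(-4) = -2 + 0 = -2)
(9720 - 3618)*N(-1, 1/(-4 - 4)) = (9720 - 3618)*(-2) = 6102*(-2) = -12204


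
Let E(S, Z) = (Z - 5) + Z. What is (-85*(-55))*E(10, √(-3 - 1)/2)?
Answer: -23375 + 9350*I ≈ -23375.0 + 9350.0*I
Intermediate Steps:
E(S, Z) = -5 + 2*Z (E(S, Z) = (-5 + Z) + Z = -5 + 2*Z)
(-85*(-55))*E(10, √(-3 - 1)/2) = (-85*(-55))*(-5 + 2*(√(-3 - 1)/2)) = 4675*(-5 + 2*(√(-4)*(½))) = 4675*(-5 + 2*((2*I)*(½))) = 4675*(-5 + 2*I) = -23375 + 9350*I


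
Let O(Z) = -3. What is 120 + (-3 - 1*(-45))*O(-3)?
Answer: -6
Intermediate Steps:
120 + (-3 - 1*(-45))*O(-3) = 120 + (-3 - 1*(-45))*(-3) = 120 + (-3 + 45)*(-3) = 120 + 42*(-3) = 120 - 126 = -6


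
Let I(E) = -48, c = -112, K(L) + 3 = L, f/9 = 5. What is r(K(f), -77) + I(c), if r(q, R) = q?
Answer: -6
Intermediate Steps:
f = 45 (f = 9*5 = 45)
K(L) = -3 + L
r(K(f), -77) + I(c) = (-3 + 45) - 48 = 42 - 48 = -6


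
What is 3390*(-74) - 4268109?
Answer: -4518969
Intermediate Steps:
3390*(-74) - 4268109 = -250860 - 4268109 = -4518969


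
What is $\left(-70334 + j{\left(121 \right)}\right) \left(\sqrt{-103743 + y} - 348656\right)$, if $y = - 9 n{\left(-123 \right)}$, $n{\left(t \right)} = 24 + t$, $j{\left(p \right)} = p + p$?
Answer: $24437996352 - 420552 i \sqrt{2857} \approx 2.4438 \cdot 10^{10} - 2.2479 \cdot 10^{7} i$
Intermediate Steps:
$j{\left(p \right)} = 2 p$
$y = 891$ ($y = - 9 \left(24 - 123\right) = \left(-9\right) \left(-99\right) = 891$)
$\left(-70334 + j{\left(121 \right)}\right) \left(\sqrt{-103743 + y} - 348656\right) = \left(-70334 + 2 \cdot 121\right) \left(\sqrt{-103743 + 891} - 348656\right) = \left(-70334 + 242\right) \left(\sqrt{-102852} - 348656\right) = - 70092 \left(6 i \sqrt{2857} - 348656\right) = - 70092 \left(-348656 + 6 i \sqrt{2857}\right) = 24437996352 - 420552 i \sqrt{2857}$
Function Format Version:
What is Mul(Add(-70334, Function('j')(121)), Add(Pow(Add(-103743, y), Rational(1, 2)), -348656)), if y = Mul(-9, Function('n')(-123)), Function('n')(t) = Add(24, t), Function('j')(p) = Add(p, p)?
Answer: Add(24437996352, Mul(-420552, I, Pow(2857, Rational(1, 2)))) ≈ Add(2.4438e+10, Mul(-2.2479e+7, I))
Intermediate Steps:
Function('j')(p) = Mul(2, p)
y = 891 (y = Mul(-9, Add(24, -123)) = Mul(-9, -99) = 891)
Mul(Add(-70334, Function('j')(121)), Add(Pow(Add(-103743, y), Rational(1, 2)), -348656)) = Mul(Add(-70334, Mul(2, 121)), Add(Pow(Add(-103743, 891), Rational(1, 2)), -348656)) = Mul(Add(-70334, 242), Add(Pow(-102852, Rational(1, 2)), -348656)) = Mul(-70092, Add(Mul(6, I, Pow(2857, Rational(1, 2))), -348656)) = Mul(-70092, Add(-348656, Mul(6, I, Pow(2857, Rational(1, 2))))) = Add(24437996352, Mul(-420552, I, Pow(2857, Rational(1, 2))))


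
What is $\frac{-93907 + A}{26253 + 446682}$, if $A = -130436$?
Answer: $- \frac{74781}{157645} \approx -0.47436$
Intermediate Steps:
$\frac{-93907 + A}{26253 + 446682} = \frac{-93907 - 130436}{26253 + 446682} = - \frac{224343}{472935} = \left(-224343\right) \frac{1}{472935} = - \frac{74781}{157645}$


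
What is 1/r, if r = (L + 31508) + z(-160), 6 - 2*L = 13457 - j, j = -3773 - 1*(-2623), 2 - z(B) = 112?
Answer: 2/48195 ≈ 4.1498e-5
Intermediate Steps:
z(B) = -110 (z(B) = 2 - 1*112 = 2 - 112 = -110)
j = -1150 (j = -3773 + 2623 = -1150)
L = -14601/2 (L = 3 - (13457 - 1*(-1150))/2 = 3 - (13457 + 1150)/2 = 3 - ½*14607 = 3 - 14607/2 = -14601/2 ≈ -7300.5)
r = 48195/2 (r = (-14601/2 + 31508) - 110 = 48415/2 - 110 = 48195/2 ≈ 24098.)
1/r = 1/(48195/2) = 2/48195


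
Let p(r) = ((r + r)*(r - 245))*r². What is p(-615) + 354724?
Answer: 400086759724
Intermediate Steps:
p(r) = 2*r³*(-245 + r) (p(r) = ((2*r)*(-245 + r))*r² = (2*r*(-245 + r))*r² = 2*r³*(-245 + r))
p(-615) + 354724 = 2*(-615)³*(-245 - 615) + 354724 = 2*(-232608375)*(-860) + 354724 = 400086405000 + 354724 = 400086759724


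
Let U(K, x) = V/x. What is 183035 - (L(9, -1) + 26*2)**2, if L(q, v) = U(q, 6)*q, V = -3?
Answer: 723115/4 ≈ 1.8078e+5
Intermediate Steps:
U(K, x) = -3/x
L(q, v) = -q/2 (L(q, v) = (-3/6)*q = (-3*1/6)*q = -q/2)
183035 - (L(9, -1) + 26*2)**2 = 183035 - (-1/2*9 + 26*2)**2 = 183035 - (-9/2 + 52)**2 = 183035 - (95/2)**2 = 183035 - 1*9025/4 = 183035 - 9025/4 = 723115/4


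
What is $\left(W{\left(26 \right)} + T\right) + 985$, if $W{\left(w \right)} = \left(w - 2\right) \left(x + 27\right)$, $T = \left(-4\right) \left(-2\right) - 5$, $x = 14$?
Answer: $1972$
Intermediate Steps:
$T = 3$ ($T = 8 - 5 = 3$)
$W{\left(w \right)} = -82 + 41 w$ ($W{\left(w \right)} = \left(w - 2\right) \left(14 + 27\right) = \left(-2 + w\right) 41 = -82 + 41 w$)
$\left(W{\left(26 \right)} + T\right) + 985 = \left(\left(-82 + 41 \cdot 26\right) + 3\right) + 985 = \left(\left(-82 + 1066\right) + 3\right) + 985 = \left(984 + 3\right) + 985 = 987 + 985 = 1972$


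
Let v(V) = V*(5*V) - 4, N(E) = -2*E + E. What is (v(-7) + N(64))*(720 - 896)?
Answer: -31152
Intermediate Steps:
N(E) = -E
v(V) = -4 + 5*V² (v(V) = 5*V² - 4 = -4 + 5*V²)
(v(-7) + N(64))*(720 - 896) = ((-4 + 5*(-7)²) - 1*64)*(720 - 896) = ((-4 + 5*49) - 64)*(-176) = ((-4 + 245) - 64)*(-176) = (241 - 64)*(-176) = 177*(-176) = -31152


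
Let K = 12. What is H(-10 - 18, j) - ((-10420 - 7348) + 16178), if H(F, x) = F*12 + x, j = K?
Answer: 1266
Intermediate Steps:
j = 12
H(F, x) = x + 12*F (H(F, x) = 12*F + x = x + 12*F)
H(-10 - 18, j) - ((-10420 - 7348) + 16178) = (12 + 12*(-10 - 18)) - ((-10420 - 7348) + 16178) = (12 + 12*(-28)) - (-17768 + 16178) = (12 - 336) - 1*(-1590) = -324 + 1590 = 1266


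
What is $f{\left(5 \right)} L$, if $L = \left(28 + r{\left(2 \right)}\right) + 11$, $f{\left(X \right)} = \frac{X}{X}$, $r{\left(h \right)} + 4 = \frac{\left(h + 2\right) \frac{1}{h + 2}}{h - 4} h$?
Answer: $34$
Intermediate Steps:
$r{\left(h \right)} = -4 + \frac{h}{-4 + h}$ ($r{\left(h \right)} = -4 + \frac{\left(h + 2\right) \frac{1}{h + 2}}{h - 4} h = -4 + \frac{\left(2 + h\right) \frac{1}{2 + h}}{-4 + h} h = -4 + 1 \frac{1}{-4 + h} h = -4 + \frac{h}{-4 + h}$)
$f{\left(X \right)} = 1$
$L = 34$ ($L = \left(28 + \frac{16 - 6}{-4 + 2}\right) + 11 = \left(28 + \frac{16 - 6}{-2}\right) + 11 = \left(28 - 5\right) + 11 = 23 + 11 = 34$)
$f{\left(5 \right)} L = 1 \cdot 34 = 34$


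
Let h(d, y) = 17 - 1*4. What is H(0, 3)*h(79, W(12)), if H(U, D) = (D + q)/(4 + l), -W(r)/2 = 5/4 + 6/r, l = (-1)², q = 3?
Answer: 78/5 ≈ 15.600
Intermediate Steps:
l = 1
W(r) = -5/2 - 12/r (W(r) = -2*(5/4 + 6/r) = -5/2 - 12/r)
h(d, y) = 13 (h(d, y) = 17 - 4 = 13)
H(U, D) = ⅗ + D/5 (H(U, D) = (D + 3)/(4 + 1) = (3 + D)/5 = (3 + D)*(⅕) = ⅗ + D/5)
H(0, 3)*h(79, W(12)) = (⅗ + (⅕)*3)*13 = (⅗ + ⅗)*13 = (6/5)*13 = 78/5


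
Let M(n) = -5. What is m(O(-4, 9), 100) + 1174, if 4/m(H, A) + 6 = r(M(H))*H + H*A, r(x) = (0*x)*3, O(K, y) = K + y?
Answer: 289980/247 ≈ 1174.0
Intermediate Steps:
r(x) = 0 (r(x) = 0*3 = 0)
m(H, A) = 4/(-6 + A*H) (m(H, A) = 4/(-6 + (0*H + H*A)) = 4/(-6 + (0 + A*H)) = 4/(-6 + A*H))
m(O(-4, 9), 100) + 1174 = 4/(-6 + 100*(-4 + 9)) + 1174 = 4/(-6 + 100*5) + 1174 = 4/(-6 + 500) + 1174 = 4/494 + 1174 = 4*(1/494) + 1174 = 2/247 + 1174 = 289980/247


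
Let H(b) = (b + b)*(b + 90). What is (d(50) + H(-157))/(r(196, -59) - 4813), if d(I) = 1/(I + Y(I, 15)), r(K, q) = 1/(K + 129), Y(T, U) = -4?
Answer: -104839475/23984768 ≈ -4.3711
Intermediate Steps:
r(K, q) = 1/(129 + K)
d(I) = 1/(-4 + I) (d(I) = 1/(I - 4) = 1/(-4 + I))
H(b) = 2*b*(90 + b) (H(b) = (2*b)*(90 + b) = 2*b*(90 + b))
(d(50) + H(-157))/(r(196, -59) - 4813) = (1/(-4 + 50) + 2*(-157)*(90 - 157))/(1/(129 + 196) - 4813) = (1/46 + 2*(-157)*(-67))/(1/325 - 4813) = (1/46 + 21038)/(1/325 - 4813) = 967749/(46*(-1564224/325)) = (967749/46)*(-325/1564224) = -104839475/23984768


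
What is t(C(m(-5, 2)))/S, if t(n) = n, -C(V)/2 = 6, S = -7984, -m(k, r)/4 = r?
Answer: 3/1996 ≈ 0.0015030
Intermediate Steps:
m(k, r) = -4*r
C(V) = -12 (C(V) = -2*6 = -12)
t(C(m(-5, 2)))/S = -12/(-7984) = -12*(-1/7984) = 3/1996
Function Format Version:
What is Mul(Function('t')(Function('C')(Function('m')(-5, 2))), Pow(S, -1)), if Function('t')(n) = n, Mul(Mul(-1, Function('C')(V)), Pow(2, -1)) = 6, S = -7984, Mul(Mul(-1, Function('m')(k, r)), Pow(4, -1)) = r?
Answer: Rational(3, 1996) ≈ 0.0015030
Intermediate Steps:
Function('m')(k, r) = Mul(-4, r)
Function('C')(V) = -12 (Function('C')(V) = Mul(-2, 6) = -12)
Mul(Function('t')(Function('C')(Function('m')(-5, 2))), Pow(S, -1)) = Mul(-12, Pow(-7984, -1)) = Mul(-12, Rational(-1, 7984)) = Rational(3, 1996)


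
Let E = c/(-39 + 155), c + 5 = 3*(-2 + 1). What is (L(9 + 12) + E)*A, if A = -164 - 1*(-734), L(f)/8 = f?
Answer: 2775900/29 ≈ 95721.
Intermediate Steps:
L(f) = 8*f
A = 570 (A = -164 + 734 = 570)
c = -8 (c = -5 + 3*(-2 + 1) = -5 + 3*(-1) = -5 - 3 = -8)
E = -2/29 (E = -8/(-39 + 155) = -8/116 = (1/116)*(-8) = -2/29 ≈ -0.068966)
(L(9 + 12) + E)*A = (8*(9 + 12) - 2/29)*570 = (8*21 - 2/29)*570 = (168 - 2/29)*570 = (4870/29)*570 = 2775900/29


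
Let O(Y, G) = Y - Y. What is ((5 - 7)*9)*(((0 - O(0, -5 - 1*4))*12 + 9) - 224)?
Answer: 3870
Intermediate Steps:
O(Y, G) = 0
((5 - 7)*9)*(((0 - O(0, -5 - 1*4))*12 + 9) - 224) = ((5 - 7)*9)*(((0 - 1*0)*12 + 9) - 224) = (-2*9)*(((0 + 0)*12 + 9) - 224) = -18*((0*12 + 9) - 224) = -18*((0 + 9) - 224) = -18*(9 - 224) = -18*(-215) = 3870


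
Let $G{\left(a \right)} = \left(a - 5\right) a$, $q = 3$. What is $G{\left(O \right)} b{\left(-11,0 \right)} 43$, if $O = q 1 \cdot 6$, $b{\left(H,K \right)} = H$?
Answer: $-110682$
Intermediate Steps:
$O = 18$ ($O = 3 \cdot 1 \cdot 6 = 3 \cdot 6 = 18$)
$G{\left(a \right)} = a \left(-5 + a\right)$ ($G{\left(a \right)} = \left(-5 + a\right) a = a \left(-5 + a\right)$)
$G{\left(O \right)} b{\left(-11,0 \right)} 43 = 18 \left(-5 + 18\right) \left(-11\right) 43 = 18 \cdot 13 \left(-11\right) 43 = 234 \left(-11\right) 43 = \left(-2574\right) 43 = -110682$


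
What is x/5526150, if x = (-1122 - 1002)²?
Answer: 751896/921025 ≈ 0.81637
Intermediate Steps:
x = 4511376 (x = (-2124)² = 4511376)
x/5526150 = 4511376/5526150 = 4511376*(1/5526150) = 751896/921025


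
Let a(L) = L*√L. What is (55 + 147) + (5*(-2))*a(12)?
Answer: 202 - 240*√3 ≈ -213.69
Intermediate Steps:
a(L) = L^(3/2)
(55 + 147) + (5*(-2))*a(12) = (55 + 147) + (5*(-2))*12^(3/2) = 202 - 240*√3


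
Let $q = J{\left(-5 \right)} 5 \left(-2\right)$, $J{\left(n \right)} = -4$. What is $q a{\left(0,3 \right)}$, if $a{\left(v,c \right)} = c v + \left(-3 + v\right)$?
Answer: $-120$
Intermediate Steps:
$a{\left(v,c \right)} = -3 + v + c v$
$q = 40$ ($q = \left(-4\right) 5 \left(-2\right) = \left(-20\right) \left(-2\right) = 40$)
$q a{\left(0,3 \right)} = 40 \left(-3 + 0 + 3 \cdot 0\right) = 40 \left(-3 + 0 + 0\right) = 40 \left(-3\right) = -120$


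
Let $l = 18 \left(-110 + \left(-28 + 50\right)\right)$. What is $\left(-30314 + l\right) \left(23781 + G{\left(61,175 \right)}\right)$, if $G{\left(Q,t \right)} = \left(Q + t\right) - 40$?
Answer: $-764818346$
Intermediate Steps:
$G{\left(Q,t \right)} = -40 + Q + t$
$l = -1584$ ($l = 18 \left(-110 + 22\right) = 18 \left(-88\right) = -1584$)
$\left(-30314 + l\right) \left(23781 + G{\left(61,175 \right)}\right) = \left(-30314 - 1584\right) \left(23781 + \left(-40 + 61 + 175\right)\right) = - 31898 \left(23781 + 196\right) = \left(-31898\right) 23977 = -764818346$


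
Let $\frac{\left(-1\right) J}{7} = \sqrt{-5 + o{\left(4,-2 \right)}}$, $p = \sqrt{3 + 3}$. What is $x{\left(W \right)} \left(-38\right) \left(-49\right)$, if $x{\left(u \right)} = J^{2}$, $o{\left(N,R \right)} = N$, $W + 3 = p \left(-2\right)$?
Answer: $-91238$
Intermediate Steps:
$p = \sqrt{6} \approx 2.4495$
$W = -3 - 2 \sqrt{6}$ ($W = -3 + \sqrt{6} \left(-2\right) = -3 - 2 \sqrt{6} \approx -7.899$)
$J = - 7 i$ ($J = - 7 \sqrt{-5 + 4} = - 7 \sqrt{-1} = - 7 i \approx - 7.0 i$)
$x{\left(u \right)} = -49$ ($x{\left(u \right)} = \left(- 7 i\right)^{2} = -49$)
$x{\left(W \right)} \left(-38\right) \left(-49\right) = \left(-49\right) \left(-38\right) \left(-49\right) = 1862 \left(-49\right) = -91238$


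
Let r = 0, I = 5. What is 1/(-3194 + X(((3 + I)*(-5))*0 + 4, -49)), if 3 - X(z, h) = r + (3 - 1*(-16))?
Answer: -1/3210 ≈ -0.00031153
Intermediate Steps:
X(z, h) = -16 (X(z, h) = 3 - (0 + (3 - 1*(-16))) = 3 - (0 + (3 + 16)) = 3 - (0 + 19) = 3 - 1*19 = 3 - 19 = -16)
1/(-3194 + X(((3 + I)*(-5))*0 + 4, -49)) = 1/(-3194 - 16) = 1/(-3210) = -1/3210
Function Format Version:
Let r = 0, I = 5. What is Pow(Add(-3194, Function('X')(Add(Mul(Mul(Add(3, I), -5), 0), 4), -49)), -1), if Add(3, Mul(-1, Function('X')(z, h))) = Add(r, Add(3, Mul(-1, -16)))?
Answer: Rational(-1, 3210) ≈ -0.00031153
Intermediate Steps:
Function('X')(z, h) = -16 (Function('X')(z, h) = Add(3, Mul(-1, Add(0, Add(3, Mul(-1, -16))))) = Add(3, Mul(-1, Add(0, Add(3, 16)))) = Add(3, Mul(-1, Add(0, 19))) = Add(3, Mul(-1, 19)) = Add(3, -19) = -16)
Pow(Add(-3194, Function('X')(Add(Mul(Mul(Add(3, I), -5), 0), 4), -49)), -1) = Pow(Add(-3194, -16), -1) = Pow(-3210, -1) = Rational(-1, 3210)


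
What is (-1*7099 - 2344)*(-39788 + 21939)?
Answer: 168548107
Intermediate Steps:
(-1*7099 - 2344)*(-39788 + 21939) = (-7099 - 2344)*(-17849) = -9443*(-17849) = 168548107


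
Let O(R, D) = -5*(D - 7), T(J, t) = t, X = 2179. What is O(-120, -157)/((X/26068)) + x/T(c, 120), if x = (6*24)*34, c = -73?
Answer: 107323316/10895 ≈ 9850.7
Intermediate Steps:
x = 4896 (x = 144*34 = 4896)
O(R, D) = 35 - 5*D (O(R, D) = -5*(-7 + D) = 35 - 5*D)
O(-120, -157)/((X/26068)) + x/T(c, 120) = (35 - 5*(-157))/((2179/26068)) + 4896/120 = (35 + 785)/((2179*(1/26068))) + 4896*(1/120) = 820/(2179/26068) + 204/5 = 820*(26068/2179) + 204/5 = 21375760/2179 + 204/5 = 107323316/10895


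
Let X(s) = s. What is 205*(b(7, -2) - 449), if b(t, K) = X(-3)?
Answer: -92660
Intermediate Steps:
b(t, K) = -3
205*(b(7, -2) - 449) = 205*(-3 - 449) = 205*(-452) = -92660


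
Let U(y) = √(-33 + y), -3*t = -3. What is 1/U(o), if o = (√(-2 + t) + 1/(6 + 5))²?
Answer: 11/√(-4113 + 22*I) ≈ 0.00045871 - 0.17152*I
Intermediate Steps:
t = 1 (t = -⅓*(-3) = 1)
o = (1/11 + I)² (o = (√(-2 + 1) + 1/(6 + 5))² = (√(-1) + 1/11)² = (I + 1/11)² = (1/11 + I)² ≈ -0.99174 + 0.18182*I)
1/U(o) = 1/(√(-33 + (-120/121 + 2*I/11))) = 1/(√(-4113/121 + 2*I/11)) = (-4113/121 + 2*I/11)^(-½)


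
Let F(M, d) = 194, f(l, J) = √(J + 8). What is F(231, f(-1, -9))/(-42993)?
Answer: -194/42993 ≈ -0.0045124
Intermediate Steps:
f(l, J) = √(8 + J)
F(231, f(-1, -9))/(-42993) = 194/(-42993) = 194*(-1/42993) = -194/42993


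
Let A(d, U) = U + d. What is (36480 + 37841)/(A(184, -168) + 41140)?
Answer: 74321/41156 ≈ 1.8058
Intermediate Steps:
(36480 + 37841)/(A(184, -168) + 41140) = (36480 + 37841)/((-168 + 184) + 41140) = 74321/(16 + 41140) = 74321/41156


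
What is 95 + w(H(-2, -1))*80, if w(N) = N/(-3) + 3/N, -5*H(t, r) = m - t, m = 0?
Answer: -1483/3 ≈ -494.33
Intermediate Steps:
H(t, r) = t/5 (H(t, r) = -(0 - t)/5 = -(-1)*t/5 = t/5)
w(N) = 3/N - N/3 (w(N) = N*(-1/3) + 3/N = -N/3 + 3/N = 3/N - N/3)
95 + w(H(-2, -1))*80 = 95 + (3/(((1/5)*(-2))) - (-2)/15)*80 = 95 + (3/(-2/5) - 1/3*(-2/5))*80 = 95 + (3*(-5/2) + 2/15)*80 = 95 + (-15/2 + 2/15)*80 = 95 - 221/30*80 = 95 - 1768/3 = -1483/3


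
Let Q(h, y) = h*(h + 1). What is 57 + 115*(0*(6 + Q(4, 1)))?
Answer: 57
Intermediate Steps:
Q(h, y) = h*(1 + h)
57 + 115*(0*(6 + Q(4, 1))) = 57 + 115*(0*(6 + 4*(1 + 4))) = 57 + 115*(0*(6 + 4*5)) = 57 + 115*(0*(6 + 20)) = 57 + 115*(0*26) = 57 + 115*0 = 57 + 0 = 57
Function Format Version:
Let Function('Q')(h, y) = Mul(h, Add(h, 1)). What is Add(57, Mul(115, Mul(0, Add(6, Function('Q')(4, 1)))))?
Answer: 57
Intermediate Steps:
Function('Q')(h, y) = Mul(h, Add(1, h))
Add(57, Mul(115, Mul(0, Add(6, Function('Q')(4, 1))))) = Add(57, Mul(115, Mul(0, Add(6, Mul(4, Add(1, 4)))))) = Add(57, Mul(115, Mul(0, Add(6, Mul(4, 5))))) = Add(57, Mul(115, Mul(0, Add(6, 20)))) = Add(57, Mul(115, Mul(0, 26))) = Add(57, Mul(115, 0)) = Add(57, 0) = 57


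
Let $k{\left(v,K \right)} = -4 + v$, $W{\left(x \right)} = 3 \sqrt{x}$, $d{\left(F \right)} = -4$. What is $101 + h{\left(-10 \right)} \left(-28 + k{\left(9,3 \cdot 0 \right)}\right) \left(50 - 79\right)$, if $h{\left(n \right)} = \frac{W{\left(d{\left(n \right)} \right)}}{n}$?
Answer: $101 - \frac{2001 i}{5} \approx 101.0 - 400.2 i$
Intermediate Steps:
$h{\left(n \right)} = \frac{6 i}{n}$ ($h{\left(n \right)} = \frac{3 \sqrt{-4}}{n} = \frac{3 \cdot 2 i}{n} = \frac{6 i}{n}$)
$101 + h{\left(-10 \right)} \left(-28 + k{\left(9,3 \cdot 0 \right)}\right) \left(50 - 79\right) = 101 + \frac{6 i}{-10} \left(-28 + \left(-4 + 9\right)\right) \left(50 - 79\right) = 101 + 6 i \left(- \frac{1}{10}\right) \left(-28 + 5\right) \left(-29\right) = 101 + - \frac{3 i}{5} \left(\left(-23\right) \left(-29\right)\right) = 101 + - \frac{3 i}{5} \cdot 667 = 101 - \frac{2001 i}{5}$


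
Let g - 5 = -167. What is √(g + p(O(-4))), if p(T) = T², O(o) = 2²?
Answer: I*√146 ≈ 12.083*I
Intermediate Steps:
O(o) = 4
g = -162 (g = 5 - 167 = -162)
√(g + p(O(-4))) = √(-162 + 4²) = √(-162 + 16) = √(-146) = I*√146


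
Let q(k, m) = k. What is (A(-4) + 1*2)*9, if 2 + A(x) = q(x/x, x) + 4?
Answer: 45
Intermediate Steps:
A(x) = 3 (A(x) = -2 + (x/x + 4) = -2 + (1 + 4) = -2 + 5 = 3)
(A(-4) + 1*2)*9 = (3 + 1*2)*9 = (3 + 2)*9 = 5*9 = 45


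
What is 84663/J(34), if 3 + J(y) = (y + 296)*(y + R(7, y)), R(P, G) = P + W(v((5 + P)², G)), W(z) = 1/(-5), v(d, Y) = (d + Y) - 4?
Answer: 28221/4487 ≈ 6.2895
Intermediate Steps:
v(d, Y) = -4 + Y + d (v(d, Y) = (Y + d) - 4 = -4 + Y + d)
W(z) = -⅕
R(P, G) = -⅕ + P (R(P, G) = P - ⅕ = -⅕ + P)
J(y) = -3 + (296 + y)*(34/5 + y) (J(y) = -3 + (y + 296)*(y + (-⅕ + 7)) = -3 + (296 + y)*(y + 34/5) = -3 + (296 + y)*(34/5 + y))
84663/J(34) = 84663/(10049/5 + 34² + (1514/5)*34) = 84663/(10049/5 + 1156 + 51476/5) = 84663/13461 = 84663*(1/13461) = 28221/4487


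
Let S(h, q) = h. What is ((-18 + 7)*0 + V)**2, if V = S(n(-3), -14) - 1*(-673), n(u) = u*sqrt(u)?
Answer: 452902 - 4038*I*sqrt(3) ≈ 4.529e+5 - 6994.0*I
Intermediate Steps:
n(u) = u**(3/2)
V = 673 - 3*I*sqrt(3) (V = (-3)**(3/2) - 1*(-673) = -3*I*sqrt(3) + 673 = 673 - 3*I*sqrt(3) ≈ 673.0 - 5.1962*I)
((-18 + 7)*0 + V)**2 = ((-18 + 7)*0 + (673 - 3*I*sqrt(3)))**2 = (-11*0 + (673 - 3*I*sqrt(3)))**2 = (0 + (673 - 3*I*sqrt(3)))**2 = (673 - 3*I*sqrt(3))**2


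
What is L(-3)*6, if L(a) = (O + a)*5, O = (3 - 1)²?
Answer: 30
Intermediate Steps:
O = 4 (O = 2² = 4)
L(a) = 20 + 5*a (L(a) = (4 + a)*5 = 20 + 5*a)
L(-3)*6 = (20 + 5*(-3))*6 = (20 - 15)*6 = 5*6 = 30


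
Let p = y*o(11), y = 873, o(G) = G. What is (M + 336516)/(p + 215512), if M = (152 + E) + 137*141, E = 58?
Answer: 356043/225115 ≈ 1.5816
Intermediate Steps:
p = 9603 (p = 873*11 = 9603)
M = 19527 (M = (152 + 58) + 137*141 = 210 + 19317 = 19527)
(M + 336516)/(p + 215512) = (19527 + 336516)/(9603 + 215512) = 356043/225115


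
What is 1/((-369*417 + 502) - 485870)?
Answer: -1/639241 ≈ -1.5644e-6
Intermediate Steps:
1/((-369*417 + 502) - 485870) = 1/((-153873 + 502) - 485870) = 1/(-153371 - 485870) = 1/(-639241) = -1/639241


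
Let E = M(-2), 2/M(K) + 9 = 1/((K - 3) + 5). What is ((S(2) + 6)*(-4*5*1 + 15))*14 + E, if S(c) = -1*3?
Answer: -210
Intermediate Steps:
M(K) = 2/(-9 + 1/(2 + K)) (M(K) = 2/(-9 + 1/((K - 3) + 5)) = 2/(-9 + 1/((-3 + K) + 5)) = 2/(-9 + 1/(2 + K)))
E = 0 (E = 2*(-2 - 1*(-2))/(17 + 9*(-2)) = 2*(-2 + 2)/(17 - 18) = 2*0/(-1) = 2*(-1)*0 = 0)
S(c) = -3
((S(2) + 6)*(-4*5*1 + 15))*14 + E = ((-3 + 6)*(-4*5*1 + 15))*14 + 0 = (3*(-20*1 + 15))*14 + 0 = (3*(-20 + 15))*14 + 0 = (3*(-5))*14 + 0 = -15*14 + 0 = -210 + 0 = -210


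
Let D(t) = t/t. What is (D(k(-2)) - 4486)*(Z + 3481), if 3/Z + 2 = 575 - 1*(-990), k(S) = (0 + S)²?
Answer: -8134004970/521 ≈ -1.5612e+7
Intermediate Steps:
k(S) = S²
D(t) = 1
Z = 1/521 (Z = 3/(-2 + (575 - 1*(-990))) = 3/(-2 + (575 + 990)) = 3/(-2 + 1565) = 3/1563 = 3*(1/1563) = 1/521 ≈ 0.0019194)
(D(k(-2)) - 4486)*(Z + 3481) = (1 - 4486)*(1/521 + 3481) = -4485*1813602/521 = -8134004970/521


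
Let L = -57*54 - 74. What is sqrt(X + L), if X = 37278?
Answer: sqrt(34126) ≈ 184.73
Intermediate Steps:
L = -3152 (L = -3078 - 74 = -3152)
sqrt(X + L) = sqrt(37278 - 3152) = sqrt(34126)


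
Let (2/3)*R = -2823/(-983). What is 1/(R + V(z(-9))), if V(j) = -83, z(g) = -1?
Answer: -1966/154709 ≈ -0.012708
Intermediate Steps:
R = 8469/1966 (R = 3*(-2823/(-983))/2 = 3*(-2823*(-1/983))/2 = (3/2)*(2823/983) = 8469/1966 ≈ 4.3077)
1/(R + V(z(-9))) = 1/(8469/1966 - 83) = 1/(-154709/1966) = -1966/154709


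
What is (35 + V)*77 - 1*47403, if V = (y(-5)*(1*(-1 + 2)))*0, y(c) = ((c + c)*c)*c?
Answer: -44708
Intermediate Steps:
y(c) = 2*c³ (y(c) = ((2*c)*c)*c = (2*c²)*c = 2*c³)
V = 0 (V = ((2*(-5)³)*(1*(-1 + 2)))*0 = ((2*(-125))*(1*1))*0 = -250*1*0 = -250*0 = 0)
(35 + V)*77 - 1*47403 = (35 + 0)*77 - 1*47403 = 35*77 - 47403 = 2695 - 47403 = -44708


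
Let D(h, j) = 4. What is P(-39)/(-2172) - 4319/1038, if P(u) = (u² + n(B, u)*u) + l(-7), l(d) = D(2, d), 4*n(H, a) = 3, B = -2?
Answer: -2429657/501008 ≈ -4.8495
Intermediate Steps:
n(H, a) = ¾ (n(H, a) = (¼)*3 = ¾)
l(d) = 4
P(u) = 4 + u² + 3*u/4 (P(u) = (u² + 3*u/4) + 4 = 4 + u² + 3*u/4)
P(-39)/(-2172) - 4319/1038 = (4 + (-39)² + (¾)*(-39))/(-2172) - 4319/1038 = (4 + 1521 - 117/4)*(-1/2172) - 4319*1/1038 = (5983/4)*(-1/2172) - 4319/1038 = -5983/8688 - 4319/1038 = -2429657/501008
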